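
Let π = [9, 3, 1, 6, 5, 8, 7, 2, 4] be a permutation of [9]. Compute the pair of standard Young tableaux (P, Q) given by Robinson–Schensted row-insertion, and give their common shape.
P = [1, 2, 4] / [3, 5, 7] / [6, 8] / [9];  Q = [1, 4, 6] / [2, 5, 7] / [3, 9] / [8];  common shape = (3, 3, 2, 1)

Row-insert the values π_1, π_2, … into P one at a time, bumping the leftmost entry strictly greater than the inserted value down to the next row. The recording tableau Q records, in position (i, j), the step at which that cell was added to P.
  Insert 9 (step 1): P = [9];  Q = [1]
  Insert 3 (step 2): P = [3] / [9];  Q = [1] / [2]
  Insert 1 (step 3): P = [1] / [3] / [9];  Q = [1] / [2] / [3]
  Insert 6 (step 4): P = [1, 6] / [3] / [9];  Q = [1, 4] / [2] / [3]
  Insert 5 (step 5): P = [1, 5] / [3, 6] / [9];  Q = [1, 4] / [2, 5] / [3]
  Insert 8 (step 6): P = [1, 5, 8] / [3, 6] / [9];  Q = [1, 4, 6] / [2, 5] / [3]
  Insert 7 (step 7): P = [1, 5, 7] / [3, 6, 8] / [9];  Q = [1, 4, 6] / [2, 5, 7] / [3]
  Insert 2 (step 8): P = [1, 2, 7] / [3, 5, 8] / [6] / [9];  Q = [1, 4, 6] / [2, 5, 7] / [3] / [8]
  Insert 4 (step 9): P = [1, 2, 4] / [3, 5, 7] / [6, 8] / [9];  Q = [1, 4, 6] / [2, 5, 7] / [3, 9] / [8]
Final shape: (3, 3, 2, 1).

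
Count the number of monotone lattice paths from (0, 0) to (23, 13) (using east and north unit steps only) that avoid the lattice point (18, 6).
Number of paths = 2204189568

Total paths from (0, 0) to (23, 13): C(36, 23) = 2310789600. Paths through (18, 6): (paths (0, 0) → (18, 6)) × (paths (18, 6) → (23, 13)) = C(24, 18) · C(12, 5) = 134596 · 792 = 106600032. Avoidance count = 2310789600 − 106600032 = 2204189568.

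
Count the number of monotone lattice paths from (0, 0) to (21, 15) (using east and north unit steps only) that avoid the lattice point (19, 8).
Number of paths = 5487979860

Total paths from (0, 0) to (21, 15): C(36, 21) = 5567902560. Paths through (19, 8): (paths (0, 0) → (19, 8)) × (paths (19, 8) → (21, 15)) = C(27, 19) · C(9, 2) = 2220075 · 36 = 79922700. Avoidance count = 5567902560 − 79922700 = 5487979860.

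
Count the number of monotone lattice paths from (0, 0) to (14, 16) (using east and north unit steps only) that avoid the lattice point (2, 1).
Number of paths = 93271095

Total paths from (0, 0) to (14, 16): C(30, 14) = 145422675. Paths through (2, 1): (paths (0, 0) → (2, 1)) × (paths (2, 1) → (14, 16)) = C(3, 2) · C(27, 12) = 3 · 17383860 = 52151580. Avoidance count = 145422675 − 52151580 = 93271095.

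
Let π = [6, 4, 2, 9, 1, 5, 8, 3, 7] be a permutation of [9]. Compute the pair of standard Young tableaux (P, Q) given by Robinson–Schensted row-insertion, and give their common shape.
P = [1, 3, 7] / [2, 5, 8] / [4, 9] / [6];  Q = [1, 4, 7] / [2, 6, 9] / [3, 8] / [5];  common shape = (3, 3, 2, 1)

Row-insert the values π_1, π_2, … into P one at a time, bumping the leftmost entry strictly greater than the inserted value down to the next row. The recording tableau Q records, in position (i, j), the step at which that cell was added to P.
  Insert 6 (step 1): P = [6];  Q = [1]
  Insert 4 (step 2): P = [4] / [6];  Q = [1] / [2]
  Insert 2 (step 3): P = [2] / [4] / [6];  Q = [1] / [2] / [3]
  Insert 9 (step 4): P = [2, 9] / [4] / [6];  Q = [1, 4] / [2] / [3]
  Insert 1 (step 5): P = [1, 9] / [2] / [4] / [6];  Q = [1, 4] / [2] / [3] / [5]
  Insert 5 (step 6): P = [1, 5] / [2, 9] / [4] / [6];  Q = [1, 4] / [2, 6] / [3] / [5]
  Insert 8 (step 7): P = [1, 5, 8] / [2, 9] / [4] / [6];  Q = [1, 4, 7] / [2, 6] / [3] / [5]
  Insert 3 (step 8): P = [1, 3, 8] / [2, 5] / [4, 9] / [6];  Q = [1, 4, 7] / [2, 6] / [3, 8] / [5]
  Insert 7 (step 9): P = [1, 3, 7] / [2, 5, 8] / [4, 9] / [6];  Q = [1, 4, 7] / [2, 6, 9] / [3, 8] / [5]
Final shape: (3, 3, 2, 1).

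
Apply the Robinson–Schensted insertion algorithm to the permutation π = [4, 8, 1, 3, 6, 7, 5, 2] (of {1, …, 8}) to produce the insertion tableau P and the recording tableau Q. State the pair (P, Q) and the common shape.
P = [1, 2, 5, 7] / [3, 6] / [4] / [8];  Q = [1, 2, 5, 6] / [3, 4] / [7] / [8];  common shape = (4, 2, 1, 1)

Row-insert the values π_1, π_2, … into P one at a time, bumping the leftmost entry strictly greater than the inserted value down to the next row. The recording tableau Q records, in position (i, j), the step at which that cell was added to P.
  Insert 4 (step 1): P = [4];  Q = [1]
  Insert 8 (step 2): P = [4, 8];  Q = [1, 2]
  Insert 1 (step 3): P = [1, 8] / [4];  Q = [1, 2] / [3]
  Insert 3 (step 4): P = [1, 3] / [4, 8];  Q = [1, 2] / [3, 4]
  Insert 6 (step 5): P = [1, 3, 6] / [4, 8];  Q = [1, 2, 5] / [3, 4]
  Insert 7 (step 6): P = [1, 3, 6, 7] / [4, 8];  Q = [1, 2, 5, 6] / [3, 4]
  Insert 5 (step 7): P = [1, 3, 5, 7] / [4, 6] / [8];  Q = [1, 2, 5, 6] / [3, 4] / [7]
  Insert 2 (step 8): P = [1, 2, 5, 7] / [3, 6] / [4] / [8];  Q = [1, 2, 5, 6] / [3, 4] / [7] / [8]
Final shape: (4, 2, 1, 1).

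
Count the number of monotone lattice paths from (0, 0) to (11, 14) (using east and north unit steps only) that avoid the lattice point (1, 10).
Number of paths = 4446389

Total paths from (0, 0) to (11, 14): C(25, 11) = 4457400. Paths through (1, 10): (paths (0, 0) → (1, 10)) × (paths (1, 10) → (11, 14)) = C(11, 1) · C(14, 10) = 11 · 1001 = 11011. Avoidance count = 4457400 − 11011 = 4446389.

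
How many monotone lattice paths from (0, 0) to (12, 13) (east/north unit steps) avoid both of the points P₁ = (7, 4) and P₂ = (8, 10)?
Number of paths = 3088960

Inclusion–exclusion. Total paths: C(25, 12) = 5200300. Through P₁: C(11, 7)·C(14, 5) = 660660. Through P₂: C(18, 8)·C(7, 4) = 1531530. Since P₁ is strictly southwest of P₂, a monotone path through both must visit P₁ then P₂; paths through both = C(11, 7)·C(7, 1)·C(7, 4) = 80850. Avoid both = 5200300 − 660660 − 1531530 + 80850 = 3088960.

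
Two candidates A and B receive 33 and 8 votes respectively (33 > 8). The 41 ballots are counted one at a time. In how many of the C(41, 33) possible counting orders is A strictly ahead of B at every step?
Strict-lead orderings = 58261125

Total orderings of the 41 votes with 33 for A: C(41, 33) = 95548245. By the Bertrand ballot formula (Cycle Lemma / reflection principle), the number of orderings in which A is strictly ahead of B throughout is (p − q)/(p + q) · C(p + q, p) = (33 − 8)/(33 + 8) · 95548245 = 58261125.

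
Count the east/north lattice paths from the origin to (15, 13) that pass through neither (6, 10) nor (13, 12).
Number of paths = 20944364

Inclusion–exclusion. Total paths: C(28, 15) = 37442160. Through P₁: C(16, 6)·C(12, 9) = 1761760. Through P₂: C(25, 13)·C(3, 2) = 15600900. Since P₁ is strictly southwest of P₂, a monotone path through both must visit P₁ then P₂; paths through both = C(16, 6)·C(9, 7)·C(3, 2) = 864864. Avoid both = 37442160 − 1761760 − 15600900 + 864864 = 20944364.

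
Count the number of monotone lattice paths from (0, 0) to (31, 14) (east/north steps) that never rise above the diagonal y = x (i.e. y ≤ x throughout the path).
Number of paths = 93865125915

By the reflection principle (André's argument), the number of monotone paths to (31, 14) with n ≤ m that never go above y = x is C(45, 31) − C(45, 32) = 166871334960 − 73006209045 = 93865125915.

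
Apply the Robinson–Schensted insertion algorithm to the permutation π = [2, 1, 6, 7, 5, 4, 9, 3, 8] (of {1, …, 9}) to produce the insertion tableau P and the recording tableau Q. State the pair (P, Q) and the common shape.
P = [1, 3, 7, 8] / [2, 4, 9] / [5] / [6];  Q = [1, 3, 4, 7] / [2, 5, 9] / [6] / [8];  common shape = (4, 3, 1, 1)

Row-insert the values π_1, π_2, … into P one at a time, bumping the leftmost entry strictly greater than the inserted value down to the next row. The recording tableau Q records, in position (i, j), the step at which that cell was added to P.
  Insert 2 (step 1): P = [2];  Q = [1]
  Insert 1 (step 2): P = [1] / [2];  Q = [1] / [2]
  Insert 6 (step 3): P = [1, 6] / [2];  Q = [1, 3] / [2]
  Insert 7 (step 4): P = [1, 6, 7] / [2];  Q = [1, 3, 4] / [2]
  Insert 5 (step 5): P = [1, 5, 7] / [2, 6];  Q = [1, 3, 4] / [2, 5]
  Insert 4 (step 6): P = [1, 4, 7] / [2, 5] / [6];  Q = [1, 3, 4] / [2, 5] / [6]
  Insert 9 (step 7): P = [1, 4, 7, 9] / [2, 5] / [6];  Q = [1, 3, 4, 7] / [2, 5] / [6]
  Insert 3 (step 8): P = [1, 3, 7, 9] / [2, 4] / [5] / [6];  Q = [1, 3, 4, 7] / [2, 5] / [6] / [8]
  Insert 8 (step 9): P = [1, 3, 7, 8] / [2, 4, 9] / [5] / [6];  Q = [1, 3, 4, 7] / [2, 5, 9] / [6] / [8]
Final shape: (4, 3, 1, 1).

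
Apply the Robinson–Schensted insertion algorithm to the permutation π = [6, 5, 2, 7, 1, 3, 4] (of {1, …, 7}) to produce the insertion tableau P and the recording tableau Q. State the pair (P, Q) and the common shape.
P = [1, 3, 4] / [2, 7] / [5] / [6];  Q = [1, 4, 7] / [2, 6] / [3] / [5];  common shape = (3, 2, 1, 1)

Row-insert the values π_1, π_2, … into P one at a time, bumping the leftmost entry strictly greater than the inserted value down to the next row. The recording tableau Q records, in position (i, j), the step at which that cell was added to P.
  Insert 6 (step 1): P = [6];  Q = [1]
  Insert 5 (step 2): P = [5] / [6];  Q = [1] / [2]
  Insert 2 (step 3): P = [2] / [5] / [6];  Q = [1] / [2] / [3]
  Insert 7 (step 4): P = [2, 7] / [5] / [6];  Q = [1, 4] / [2] / [3]
  Insert 1 (step 5): P = [1, 7] / [2] / [5] / [6];  Q = [1, 4] / [2] / [3] / [5]
  Insert 3 (step 6): P = [1, 3] / [2, 7] / [5] / [6];  Q = [1, 4] / [2, 6] / [3] / [5]
  Insert 4 (step 7): P = [1, 3, 4] / [2, 7] / [5] / [6];  Q = [1, 4, 7] / [2, 6] / [3] / [5]
Final shape: (3, 2, 1, 1).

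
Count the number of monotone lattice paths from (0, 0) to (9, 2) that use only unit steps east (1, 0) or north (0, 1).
Number of paths = 55

A monotone lattice path from (0, 0) to (9, 2) consists of 9 east steps and 2 north steps in some order, so it is determined by which 9 of the 11 steps are east. The count is C(11, 9) = 55.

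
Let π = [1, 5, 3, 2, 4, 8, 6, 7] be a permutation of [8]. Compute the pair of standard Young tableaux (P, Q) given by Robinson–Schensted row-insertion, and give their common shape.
P = [1, 2, 4, 6, 7] / [3, 8] / [5];  Q = [1, 2, 5, 6, 8] / [3, 7] / [4];  common shape = (5, 2, 1)

Row-insert the values π_1, π_2, … into P one at a time, bumping the leftmost entry strictly greater than the inserted value down to the next row. The recording tableau Q records, in position (i, j), the step at which that cell was added to P.
  Insert 1 (step 1): P = [1];  Q = [1]
  Insert 5 (step 2): P = [1, 5];  Q = [1, 2]
  Insert 3 (step 3): P = [1, 3] / [5];  Q = [1, 2] / [3]
  Insert 2 (step 4): P = [1, 2] / [3] / [5];  Q = [1, 2] / [3] / [4]
  Insert 4 (step 5): P = [1, 2, 4] / [3] / [5];  Q = [1, 2, 5] / [3] / [4]
  Insert 8 (step 6): P = [1, 2, 4, 8] / [3] / [5];  Q = [1, 2, 5, 6] / [3] / [4]
  Insert 6 (step 7): P = [1, 2, 4, 6] / [3, 8] / [5];  Q = [1, 2, 5, 6] / [3, 7] / [4]
  Insert 7 (step 8): P = [1, 2, 4, 6, 7] / [3, 8] / [5];  Q = [1, 2, 5, 6, 8] / [3, 7] / [4]
Final shape: (5, 2, 1).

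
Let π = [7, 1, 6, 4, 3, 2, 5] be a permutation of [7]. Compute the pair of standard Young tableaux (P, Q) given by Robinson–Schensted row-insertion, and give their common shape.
P = [1, 2, 5] / [3] / [4] / [6] / [7];  Q = [1, 3, 7] / [2] / [4] / [5] / [6];  common shape = (3, 1, 1, 1, 1)

Row-insert the values π_1, π_2, … into P one at a time, bumping the leftmost entry strictly greater than the inserted value down to the next row. The recording tableau Q records, in position (i, j), the step at which that cell was added to P.
  Insert 7 (step 1): P = [7];  Q = [1]
  Insert 1 (step 2): P = [1] / [7];  Q = [1] / [2]
  Insert 6 (step 3): P = [1, 6] / [7];  Q = [1, 3] / [2]
  Insert 4 (step 4): P = [1, 4] / [6] / [7];  Q = [1, 3] / [2] / [4]
  Insert 3 (step 5): P = [1, 3] / [4] / [6] / [7];  Q = [1, 3] / [2] / [4] / [5]
  Insert 2 (step 6): P = [1, 2] / [3] / [4] / [6] / [7];  Q = [1, 3] / [2] / [4] / [5] / [6]
  Insert 5 (step 7): P = [1, 2, 5] / [3] / [4] / [6] / [7];  Q = [1, 3, 7] / [2] / [4] / [5] / [6]
Final shape: (3, 1, 1, 1, 1).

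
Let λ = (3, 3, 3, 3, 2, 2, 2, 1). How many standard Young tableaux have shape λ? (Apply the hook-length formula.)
# SYT of shape (3, 3, 3, 3, 2, 2, 2, 1) = 1662804

Hook-length formula: f^λ = n! / Π hook(c), product over all cells c of the Young diagram. For λ = (3, 3, 3, 3, 2, 2, 2, 1), n = 19 boxes. Hook lengths by row (left-to-right, top-to-bottom): [10, 8, 4]; [9, 7, 3]; [8, 6, 2]; [7, 5, 1]; [5, 3]; [4, 2]; [3, 1]; [1]. Product of hooks = 73156608000. So f^λ = 19! / 73156608000 = 121645100408832000 / 73156608000 = 1662804.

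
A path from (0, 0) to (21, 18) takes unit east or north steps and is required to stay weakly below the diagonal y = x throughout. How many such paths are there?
Number of paths = 11338026180

By the reflection principle (André's argument), the number of monotone paths to (21, 18) with n ≤ m that never go above y = x is C(39, 21) − C(39, 22) = 62359143990 − 51021117810 = 11338026180.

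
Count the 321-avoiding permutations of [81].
C_81 = 4462290049988320482463241297506133183499654740

These 321-avoiding permutations are counted by the Catalan number C_n = (1/(n + 1)) · C(2n, n). For n = 81: C_81 = (1/82) · C(162, 81) = 365907784099042279561985786395502921046971688680/82 = 4462290049988320482463241297506133183499654740.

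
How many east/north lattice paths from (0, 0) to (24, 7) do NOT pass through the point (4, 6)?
Number of paths = 2625165

Total paths from (0, 0) to (24, 7): C(31, 24) = 2629575. Paths through (4, 6): (paths (0, 0) → (4, 6)) × (paths (4, 6) → (24, 7)) = C(10, 4) · C(21, 20) = 210 · 21 = 4410. Avoidance count = 2629575 − 4410 = 2625165.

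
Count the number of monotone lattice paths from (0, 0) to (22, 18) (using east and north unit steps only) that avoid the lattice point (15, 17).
Number of paths = 108854480040

Total paths from (0, 0) to (22, 18): C(40, 22) = 113380261800. Paths through (15, 17): (paths (0, 0) → (15, 17)) × (paths (15, 17) → (22, 18)) = C(32, 15) · C(8, 7) = 565722720 · 8 = 4525781760. Avoidance count = 113380261800 − 4525781760 = 108854480040.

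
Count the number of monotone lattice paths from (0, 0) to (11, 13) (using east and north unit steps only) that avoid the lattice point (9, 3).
Number of paths = 2481624

Total paths from (0, 0) to (11, 13): C(24, 11) = 2496144. Paths through (9, 3): (paths (0, 0) → (9, 3)) × (paths (9, 3) → (11, 13)) = C(12, 9) · C(12, 2) = 220 · 66 = 14520. Avoidance count = 2496144 − 14520 = 2481624.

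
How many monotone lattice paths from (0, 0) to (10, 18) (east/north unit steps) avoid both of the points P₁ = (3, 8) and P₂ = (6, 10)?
Number of paths = 6766980

Inclusion–exclusion. Total paths: C(28, 10) = 13123110. Through P₁: C(11, 3)·C(17, 7) = 3208920. Through P₂: C(16, 6)·C(12, 4) = 3963960. Since P₁ is strictly southwest of P₂, a monotone path through both must visit P₁ then P₂; paths through both = C(11, 3)·C(5, 3)·C(12, 4) = 816750. Avoid both = 13123110 − 3208920 − 3963960 + 816750 = 6766980.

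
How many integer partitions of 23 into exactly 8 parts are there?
p(23, 8 parts) = 146

Partitions of n into exactly k parts are in bijection with partitions of n − k into at most k parts (subtract 1 from each part). So p(23, exactly 8) = p(15, parts ≤ 8). Computing via the recurrence p(m, j) = p(m, j−1) + p(m−j, j) gives 146.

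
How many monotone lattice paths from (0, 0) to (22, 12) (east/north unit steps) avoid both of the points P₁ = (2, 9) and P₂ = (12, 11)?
Number of paths = 533423707

Inclusion–exclusion. Total paths: C(34, 22) = 548354040. Through P₁: C(11, 2)·C(23, 20) = 97405. Through P₂: C(23, 12)·C(11, 10) = 14872858. Since P₁ is strictly southwest of P₂, a monotone path through both must visit P₁ then P₂; paths through both = C(11, 2)·C(12, 10)·C(11, 10) = 39930. Avoid both = 548354040 − 97405 − 14872858 + 39930 = 533423707.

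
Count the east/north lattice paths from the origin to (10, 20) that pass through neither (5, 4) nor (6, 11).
Number of paths = 19352921

Inclusion–exclusion. Total paths: C(30, 10) = 30045015. Through P₁: C(9, 5)·C(21, 5) = 2563974. Through P₂: C(17, 6)·C(13, 4) = 8848840. Since P₁ is strictly southwest of P₂, a monotone path through both must visit P₁ then P₂; paths through both = C(9, 5)·C(8, 1)·C(13, 4) = 720720. Avoid both = 30045015 − 2563974 − 8848840 + 720720 = 19352921.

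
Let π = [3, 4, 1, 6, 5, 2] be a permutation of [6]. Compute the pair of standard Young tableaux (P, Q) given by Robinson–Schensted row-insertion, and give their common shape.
P = [1, 2, 5] / [3, 4] / [6];  Q = [1, 2, 4] / [3, 5] / [6];  common shape = (3, 2, 1)

Row-insert the values π_1, π_2, … into P one at a time, bumping the leftmost entry strictly greater than the inserted value down to the next row. The recording tableau Q records, in position (i, j), the step at which that cell was added to P.
  Insert 3 (step 1): P = [3];  Q = [1]
  Insert 4 (step 2): P = [3, 4];  Q = [1, 2]
  Insert 1 (step 3): P = [1, 4] / [3];  Q = [1, 2] / [3]
  Insert 6 (step 4): P = [1, 4, 6] / [3];  Q = [1, 2, 4] / [3]
  Insert 5 (step 5): P = [1, 4, 5] / [3, 6];  Q = [1, 2, 4] / [3, 5]
  Insert 2 (step 6): P = [1, 2, 5] / [3, 4] / [6];  Q = [1, 2, 4] / [3, 5] / [6]
Final shape: (3, 2, 1).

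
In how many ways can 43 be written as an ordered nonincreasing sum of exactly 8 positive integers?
p(43, 8 parts) = 5066

Partitions of n into exactly k parts are in bijection with partitions of n − k into at most k parts (subtract 1 from each part). So p(43, exactly 8) = p(35, parts ≤ 8). Computing via the recurrence p(m, j) = p(m, j−1) + p(m−j, j) gives 5066.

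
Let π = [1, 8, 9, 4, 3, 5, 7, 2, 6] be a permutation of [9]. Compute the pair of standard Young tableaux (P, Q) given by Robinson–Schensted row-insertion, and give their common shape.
P = [1, 2, 5, 6] / [3, 7] / [4, 9] / [8];  Q = [1, 2, 3, 7] / [4, 6] / [5, 9] / [8];  common shape = (4, 2, 2, 1)

Row-insert the values π_1, π_2, … into P one at a time, bumping the leftmost entry strictly greater than the inserted value down to the next row. The recording tableau Q records, in position (i, j), the step at which that cell was added to P.
  Insert 1 (step 1): P = [1];  Q = [1]
  Insert 8 (step 2): P = [1, 8];  Q = [1, 2]
  Insert 9 (step 3): P = [1, 8, 9];  Q = [1, 2, 3]
  Insert 4 (step 4): P = [1, 4, 9] / [8];  Q = [1, 2, 3] / [4]
  Insert 3 (step 5): P = [1, 3, 9] / [4] / [8];  Q = [1, 2, 3] / [4] / [5]
  Insert 5 (step 6): P = [1, 3, 5] / [4, 9] / [8];  Q = [1, 2, 3] / [4, 6] / [5]
  Insert 7 (step 7): P = [1, 3, 5, 7] / [4, 9] / [8];  Q = [1, 2, 3, 7] / [4, 6] / [5]
  Insert 2 (step 8): P = [1, 2, 5, 7] / [3, 9] / [4] / [8];  Q = [1, 2, 3, 7] / [4, 6] / [5] / [8]
  Insert 6 (step 9): P = [1, 2, 5, 6] / [3, 7] / [4, 9] / [8];  Q = [1, 2, 3, 7] / [4, 6] / [5, 9] / [8]
Final shape: (4, 2, 2, 1).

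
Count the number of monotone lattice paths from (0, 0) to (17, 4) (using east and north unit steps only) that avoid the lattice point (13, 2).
Number of paths = 4410

Total paths from (0, 0) to (17, 4): C(21, 17) = 5985. Paths through (13, 2): (paths (0, 0) → (13, 2)) × (paths (13, 2) → (17, 4)) = C(15, 13) · C(6, 4) = 105 · 15 = 1575. Avoidance count = 5985 − 1575 = 4410.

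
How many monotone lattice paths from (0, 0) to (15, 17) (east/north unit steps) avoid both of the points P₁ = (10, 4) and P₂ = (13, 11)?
Number of paths = 490617480

Inclusion–exclusion. Total paths: C(32, 15) = 565722720. Through P₁: C(14, 10)·C(18, 5) = 8576568. Through P₂: C(24, 13)·C(8, 2) = 69892032. Since P₁ is strictly southwest of P₂, a monotone path through both must visit P₁ then P₂; paths through both = C(14, 10)·C(10, 3)·C(8, 2) = 3363360. Avoid both = 565722720 − 8576568 − 69892032 + 3363360 = 490617480.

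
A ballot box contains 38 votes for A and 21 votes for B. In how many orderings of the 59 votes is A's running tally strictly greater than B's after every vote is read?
Strict-lead orderings = 1495395699407610

Total orderings of the 59 votes with 38 for A: C(59, 38) = 5189902721473470. By the Bertrand ballot formula (Cycle Lemma / reflection principle), the number of orderings in which A is strictly ahead of B throughout is (p − q)/(p + q) · C(p + q, p) = (38 − 21)/(38 + 21) · 5189902721473470 = 1495395699407610.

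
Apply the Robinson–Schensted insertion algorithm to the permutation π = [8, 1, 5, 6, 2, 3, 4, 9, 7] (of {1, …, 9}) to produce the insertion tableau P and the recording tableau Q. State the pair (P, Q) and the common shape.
P = [1, 2, 3, 4, 7] / [5, 6, 9] / [8];  Q = [1, 3, 4, 7, 8] / [2, 6, 9] / [5];  common shape = (5, 3, 1)

Row-insert the values π_1, π_2, … into P one at a time, bumping the leftmost entry strictly greater than the inserted value down to the next row. The recording tableau Q records, in position (i, j), the step at which that cell was added to P.
  Insert 8 (step 1): P = [8];  Q = [1]
  Insert 1 (step 2): P = [1] / [8];  Q = [1] / [2]
  Insert 5 (step 3): P = [1, 5] / [8];  Q = [1, 3] / [2]
  Insert 6 (step 4): P = [1, 5, 6] / [8];  Q = [1, 3, 4] / [2]
  Insert 2 (step 5): P = [1, 2, 6] / [5] / [8];  Q = [1, 3, 4] / [2] / [5]
  Insert 3 (step 6): P = [1, 2, 3] / [5, 6] / [8];  Q = [1, 3, 4] / [2, 6] / [5]
  Insert 4 (step 7): P = [1, 2, 3, 4] / [5, 6] / [8];  Q = [1, 3, 4, 7] / [2, 6] / [5]
  Insert 9 (step 8): P = [1, 2, 3, 4, 9] / [5, 6] / [8];  Q = [1, 3, 4, 7, 8] / [2, 6] / [5]
  Insert 7 (step 9): P = [1, 2, 3, 4, 7] / [5, 6, 9] / [8];  Q = [1, 3, 4, 7, 8] / [2, 6, 9] / [5]
Final shape: (5, 3, 1).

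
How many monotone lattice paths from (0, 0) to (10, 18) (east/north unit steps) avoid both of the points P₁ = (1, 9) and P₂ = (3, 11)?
Number of paths = 11593582

Inclusion–exclusion. Total paths: C(28, 10) = 13123110. Through P₁: C(10, 1)·C(18, 9) = 486200. Through P₂: C(14, 3)·C(14, 7) = 1249248. Since P₁ is strictly southwest of P₂, a monotone path through both must visit P₁ then P₂; paths through both = C(10, 1)·C(4, 2)·C(14, 7) = 205920. Avoid both = 13123110 − 486200 − 1249248 + 205920 = 11593582.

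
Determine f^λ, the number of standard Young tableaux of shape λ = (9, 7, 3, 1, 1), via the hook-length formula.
# SYT of shape (9, 7, 3, 1, 1) = 128931264

Hook-length formula: f^λ = n! / Π hook(c), product over all cells c of the Young diagram. For λ = (9, 7, 3, 1, 1), n = 21 boxes. Hook lengths by row (left-to-right, top-to-bottom): [13, 10, 9, 7, 6, 5, 4, 2, 1]; [10, 7, 6, 4, 3, 2, 1]; [5, 2, 1]; [2]; [1]. Product of hooks = 396264960000. So f^λ = 21! / 396264960000 = 51090942171709440000 / 396264960000 = 128931264.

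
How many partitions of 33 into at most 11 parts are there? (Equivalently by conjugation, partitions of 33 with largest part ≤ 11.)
p(33, parts ≤ 11) = 6751

Use the recurrence p(n, m) = p(n, m−1) + p(n−m, m): either the largest part is < m (count p(n, m−1)) or the largest part is exactly m (remove one copy of m, count p(n−m, m)). With p(0, ·) = 1 this gives p(33, parts ≤ 11) = 6751. (By conjugating Young diagrams, this also counts partitions of 33 into at most 11 parts.)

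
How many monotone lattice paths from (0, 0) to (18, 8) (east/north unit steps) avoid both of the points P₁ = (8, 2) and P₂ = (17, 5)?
Number of paths = 1136179

Inclusion–exclusion. Total paths: C(26, 18) = 1562275. Through P₁: C(10, 8)·C(16, 10) = 360360. Through P₂: C(22, 17)·C(4, 1) = 105336. Since P₁ is strictly southwest of P₂, a monotone path through both must visit P₁ then P₂; paths through both = C(10, 8)·C(12, 9)·C(4, 1) = 39600. Avoid both = 1562275 − 360360 − 105336 + 39600 = 1136179.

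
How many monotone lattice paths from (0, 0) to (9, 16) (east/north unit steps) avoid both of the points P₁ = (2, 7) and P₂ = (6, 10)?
Number of paths = 1064303

Inclusion–exclusion. Total paths: C(25, 9) = 2042975. Through P₁: C(9, 2)·C(16, 7) = 411840. Through P₂: C(16, 6)·C(9, 3) = 672672. Since P₁ is strictly southwest of P₂, a monotone path through both must visit P₁ then P₂; paths through both = C(9, 2)·C(7, 4)·C(9, 3) = 105840. Avoid both = 2042975 − 411840 − 672672 + 105840 = 1064303.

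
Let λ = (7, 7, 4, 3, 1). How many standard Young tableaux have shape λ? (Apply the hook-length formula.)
# SYT of shape (7, 7, 4, 3, 1) = 1018467450

Hook-length formula: f^λ = n! / Π hook(c), product over all cells c of the Young diagram. For λ = (7, 7, 4, 3, 1), n = 22 boxes. Hook lengths by row (left-to-right, top-to-bottom): [11, 9, 8, 6, 4, 3, 2]; [10, 8, 7, 5, 3, 2, 1]; [6, 4, 3, 1]; [4, 2, 1]; [1]. Product of hooks = 1103619686400. So f^λ = 22! / 1103619686400 = 1124000727777607680000 / 1103619686400 = 1018467450.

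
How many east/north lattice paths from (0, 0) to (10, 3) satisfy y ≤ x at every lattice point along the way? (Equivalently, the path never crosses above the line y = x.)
Number of paths = 208

By the reflection principle (André's argument), the number of monotone paths to (10, 3) with n ≤ m that never go above y = x is C(13, 10) − C(13, 11) = 286 − 78 = 208.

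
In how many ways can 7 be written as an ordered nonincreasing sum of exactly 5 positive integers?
p(7, 5 parts) = 2

Partitions of n into exactly k parts ↔ partitions of n − k into at most k parts (subtract 1 from each part). For n = 7, k = 5, the partitions are: 3+1+1+1+1, 2+2+1+1+1. Count = 2.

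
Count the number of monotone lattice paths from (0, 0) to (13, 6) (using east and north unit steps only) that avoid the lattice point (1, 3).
Number of paths = 25312

Total paths from (0, 0) to (13, 6): C(19, 13) = 27132. Paths through (1, 3): (paths (0, 0) → (1, 3)) × (paths (1, 3) → (13, 6)) = C(4, 1) · C(15, 12) = 4 · 455 = 1820. Avoidance count = 27132 − 1820 = 25312.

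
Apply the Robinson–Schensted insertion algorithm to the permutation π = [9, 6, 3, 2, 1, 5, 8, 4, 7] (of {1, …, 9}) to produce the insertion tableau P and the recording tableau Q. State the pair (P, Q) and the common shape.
P = [1, 4, 7] / [2, 5, 8] / [3] / [6] / [9];  Q = [1, 6, 7] / [2, 8, 9] / [3] / [4] / [5];  common shape = (3, 3, 1, 1, 1)

Row-insert the values π_1, π_2, … into P one at a time, bumping the leftmost entry strictly greater than the inserted value down to the next row. The recording tableau Q records, in position (i, j), the step at which that cell was added to P.
  Insert 9 (step 1): P = [9];  Q = [1]
  Insert 6 (step 2): P = [6] / [9];  Q = [1] / [2]
  Insert 3 (step 3): P = [3] / [6] / [9];  Q = [1] / [2] / [3]
  Insert 2 (step 4): P = [2] / [3] / [6] / [9];  Q = [1] / [2] / [3] / [4]
  Insert 1 (step 5): P = [1] / [2] / [3] / [6] / [9];  Q = [1] / [2] / [3] / [4] / [5]
  Insert 5 (step 6): P = [1, 5] / [2] / [3] / [6] / [9];  Q = [1, 6] / [2] / [3] / [4] / [5]
  Insert 8 (step 7): P = [1, 5, 8] / [2] / [3] / [6] / [9];  Q = [1, 6, 7] / [2] / [3] / [4] / [5]
  Insert 4 (step 8): P = [1, 4, 8] / [2, 5] / [3] / [6] / [9];  Q = [1, 6, 7] / [2, 8] / [3] / [4] / [5]
  Insert 7 (step 9): P = [1, 4, 7] / [2, 5, 8] / [3] / [6] / [9];  Q = [1, 6, 7] / [2, 8, 9] / [3] / [4] / [5]
Final shape: (3, 3, 1, 1, 1).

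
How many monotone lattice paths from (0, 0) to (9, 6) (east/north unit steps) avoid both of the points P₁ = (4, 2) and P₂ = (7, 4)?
Number of paths = 2035

Inclusion–exclusion. Total paths: C(15, 9) = 5005. Through P₁: C(6, 4)·C(9, 5) = 1890. Through P₂: C(11, 7)·C(4, 2) = 1980. Since P₁ is strictly southwest of P₂, a monotone path through both must visit P₁ then P₂; paths through both = C(6, 4)·C(5, 3)·C(4, 2) = 900. Avoid both = 5005 − 1890 − 1980 + 900 = 2035.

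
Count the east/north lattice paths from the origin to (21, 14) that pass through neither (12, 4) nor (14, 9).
Number of paths = 1534887200

Inclusion–exclusion. Total paths: C(35, 21) = 2319959400. Through P₁: C(16, 12)·C(19, 9) = 168127960. Through P₂: C(23, 14)·C(12, 7) = 647214480. Since P₁ is strictly southwest of P₂, a monotone path through both must visit P₁ then P₂; paths through both = C(16, 12)·C(7, 2)·C(12, 7) = 30270240. Avoid both = 2319959400 − 168127960 − 647214480 + 30270240 = 1534887200.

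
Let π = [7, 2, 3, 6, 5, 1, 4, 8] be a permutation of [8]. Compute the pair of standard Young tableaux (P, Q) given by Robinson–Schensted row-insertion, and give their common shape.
P = [1, 3, 4, 8] / [2, 5] / [6] / [7];  Q = [1, 3, 4, 8] / [2, 7] / [5] / [6];  common shape = (4, 2, 1, 1)

Row-insert the values π_1, π_2, … into P one at a time, bumping the leftmost entry strictly greater than the inserted value down to the next row. The recording tableau Q records, in position (i, j), the step at which that cell was added to P.
  Insert 7 (step 1): P = [7];  Q = [1]
  Insert 2 (step 2): P = [2] / [7];  Q = [1] / [2]
  Insert 3 (step 3): P = [2, 3] / [7];  Q = [1, 3] / [2]
  Insert 6 (step 4): P = [2, 3, 6] / [7];  Q = [1, 3, 4] / [2]
  Insert 5 (step 5): P = [2, 3, 5] / [6] / [7];  Q = [1, 3, 4] / [2] / [5]
  Insert 1 (step 6): P = [1, 3, 5] / [2] / [6] / [7];  Q = [1, 3, 4] / [2] / [5] / [6]
  Insert 4 (step 7): P = [1, 3, 4] / [2, 5] / [6] / [7];  Q = [1, 3, 4] / [2, 7] / [5] / [6]
  Insert 8 (step 8): P = [1, 3, 4, 8] / [2, 5] / [6] / [7];  Q = [1, 3, 4, 8] / [2, 7] / [5] / [6]
Final shape: (4, 2, 1, 1).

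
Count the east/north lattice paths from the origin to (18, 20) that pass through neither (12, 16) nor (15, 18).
Number of paths = 19860024360

Inclusion–exclusion. Total paths: C(38, 18) = 33578000610. Through P₁: C(28, 12)·C(10, 6) = 6388568550. Through P₂: C(33, 15)·C(5, 3) = 10371583200. Since P₁ is strictly southwest of P₂, a monotone path through both must visit P₁ then P₂; paths through both = C(28, 12)·C(5, 3)·C(5, 3) = 3042175500. Avoid both = 33578000610 − 6388568550 − 10371583200 + 3042175500 = 19860024360.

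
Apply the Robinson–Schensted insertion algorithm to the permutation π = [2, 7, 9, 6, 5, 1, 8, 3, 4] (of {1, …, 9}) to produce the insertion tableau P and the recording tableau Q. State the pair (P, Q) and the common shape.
P = [1, 3, 4] / [2, 5, 8] / [6, 9] / [7];  Q = [1, 2, 3] / [4, 7, 9] / [5, 8] / [6];  common shape = (3, 3, 2, 1)

Row-insert the values π_1, π_2, … into P one at a time, bumping the leftmost entry strictly greater than the inserted value down to the next row. The recording tableau Q records, in position (i, j), the step at which that cell was added to P.
  Insert 2 (step 1): P = [2];  Q = [1]
  Insert 7 (step 2): P = [2, 7];  Q = [1, 2]
  Insert 9 (step 3): P = [2, 7, 9];  Q = [1, 2, 3]
  Insert 6 (step 4): P = [2, 6, 9] / [7];  Q = [1, 2, 3] / [4]
  Insert 5 (step 5): P = [2, 5, 9] / [6] / [7];  Q = [1, 2, 3] / [4] / [5]
  Insert 1 (step 6): P = [1, 5, 9] / [2] / [6] / [7];  Q = [1, 2, 3] / [4] / [5] / [6]
  Insert 8 (step 7): P = [1, 5, 8] / [2, 9] / [6] / [7];  Q = [1, 2, 3] / [4, 7] / [5] / [6]
  Insert 3 (step 8): P = [1, 3, 8] / [2, 5] / [6, 9] / [7];  Q = [1, 2, 3] / [4, 7] / [5, 8] / [6]
  Insert 4 (step 9): P = [1, 3, 4] / [2, 5, 8] / [6, 9] / [7];  Q = [1, 2, 3] / [4, 7, 9] / [5, 8] / [6]
Final shape: (3, 3, 2, 1).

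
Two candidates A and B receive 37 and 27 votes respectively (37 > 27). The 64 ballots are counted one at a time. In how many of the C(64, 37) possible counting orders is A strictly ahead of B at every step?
Strict-lead orderings = 132287027886768230

Total orderings of the 64 votes with 37 for A: C(64, 37) = 846636978475316672. By the Bertrand ballot formula (Cycle Lemma / reflection principle), the number of orderings in which A is strictly ahead of B throughout is (p − q)/(p + q) · C(p + q, p) = (37 − 27)/(37 + 27) · 846636978475316672 = 132287027886768230.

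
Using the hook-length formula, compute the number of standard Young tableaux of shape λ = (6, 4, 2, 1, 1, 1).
# SYT of shape (6, 4, 2, 1, 1, 1) = 221130

Hook-length formula: f^λ = n! / Π hook(c), product over all cells c of the Young diagram. For λ = (6, 4, 2, 1, 1, 1), n = 15 boxes. Hook lengths by row (left-to-right, top-to-bottom): [11, 7, 5, 4, 2, 1]; [8, 4, 2, 1]; [5, 1]; [3]; [2]; [1]. Product of hooks = 5913600. So f^λ = 15! / 5913600 = 1307674368000 / 5913600 = 221130.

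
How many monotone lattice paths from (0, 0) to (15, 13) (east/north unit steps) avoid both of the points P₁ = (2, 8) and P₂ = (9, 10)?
Number of paths = 29432928

Inclusion–exclusion. Total paths: C(28, 15) = 37442160. Through P₁: C(10, 2)·C(18, 13) = 385560. Through P₂: C(19, 9)·C(9, 6) = 7759752. Since P₁ is strictly southwest of P₂, a monotone path through both must visit P₁ then P₂; paths through both = C(10, 2)·C(9, 7)·C(9, 6) = 136080. Avoid both = 37442160 − 385560 − 7759752 + 136080 = 29432928.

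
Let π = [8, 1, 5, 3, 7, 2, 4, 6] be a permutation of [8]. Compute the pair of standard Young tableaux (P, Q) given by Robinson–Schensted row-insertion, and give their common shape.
P = [1, 2, 4, 6] / [3, 7] / [5] / [8];  Q = [1, 3, 5, 8] / [2, 7] / [4] / [6];  common shape = (4, 2, 1, 1)

Row-insert the values π_1, π_2, … into P one at a time, bumping the leftmost entry strictly greater than the inserted value down to the next row. The recording tableau Q records, in position (i, j), the step at which that cell was added to P.
  Insert 8 (step 1): P = [8];  Q = [1]
  Insert 1 (step 2): P = [1] / [8];  Q = [1] / [2]
  Insert 5 (step 3): P = [1, 5] / [8];  Q = [1, 3] / [2]
  Insert 3 (step 4): P = [1, 3] / [5] / [8];  Q = [1, 3] / [2] / [4]
  Insert 7 (step 5): P = [1, 3, 7] / [5] / [8];  Q = [1, 3, 5] / [2] / [4]
  Insert 2 (step 6): P = [1, 2, 7] / [3] / [5] / [8];  Q = [1, 3, 5] / [2] / [4] / [6]
  Insert 4 (step 7): P = [1, 2, 4] / [3, 7] / [5] / [8];  Q = [1, 3, 5] / [2, 7] / [4] / [6]
  Insert 6 (step 8): P = [1, 2, 4, 6] / [3, 7] / [5] / [8];  Q = [1, 3, 5, 8] / [2, 7] / [4] / [6]
Final shape: (4, 2, 1, 1).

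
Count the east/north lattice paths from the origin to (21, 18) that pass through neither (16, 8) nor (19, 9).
Number of paths = 59932448697

Inclusion–exclusion. Total paths: C(39, 21) = 62359143990. Through P₁: C(24, 16)·C(15, 5) = 2208619413. Through P₂: C(28, 19)·C(11, 2) = 379879500. Since P₁ is strictly southwest of P₂, a monotone path through both must visit P₁ then P₂; paths through both = C(24, 16)·C(4, 3)·C(11, 2) = 161803620. Avoid both = 62359143990 − 2208619413 − 379879500 + 161803620 = 59932448697.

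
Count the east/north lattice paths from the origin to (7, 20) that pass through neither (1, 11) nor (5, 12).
Number of paths = 552210

Inclusion–exclusion. Total paths: C(27, 7) = 888030. Through P₁: C(12, 1)·C(15, 6) = 60060. Through P₂: C(17, 5)·C(10, 2) = 278460. Since P₁ is strictly southwest of P₂, a monotone path through both must visit P₁ then P₂; paths through both = C(12, 1)·C(5, 4)·C(10, 2) = 2700. Avoid both = 888030 − 60060 − 278460 + 2700 = 552210.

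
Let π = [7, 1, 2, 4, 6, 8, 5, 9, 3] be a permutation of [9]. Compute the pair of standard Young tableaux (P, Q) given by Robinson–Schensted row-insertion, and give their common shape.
P = [1, 2, 3, 5, 8, 9] / [4] / [6] / [7];  Q = [1, 3, 4, 5, 6, 8] / [2] / [7] / [9];  common shape = (6, 1, 1, 1)

Row-insert the values π_1, π_2, … into P one at a time, bumping the leftmost entry strictly greater than the inserted value down to the next row. The recording tableau Q records, in position (i, j), the step at which that cell was added to P.
  Insert 7 (step 1): P = [7];  Q = [1]
  Insert 1 (step 2): P = [1] / [7];  Q = [1] / [2]
  Insert 2 (step 3): P = [1, 2] / [7];  Q = [1, 3] / [2]
  Insert 4 (step 4): P = [1, 2, 4] / [7];  Q = [1, 3, 4] / [2]
  Insert 6 (step 5): P = [1, 2, 4, 6] / [7];  Q = [1, 3, 4, 5] / [2]
  Insert 8 (step 6): P = [1, 2, 4, 6, 8] / [7];  Q = [1, 3, 4, 5, 6] / [2]
  Insert 5 (step 7): P = [1, 2, 4, 5, 8] / [6] / [7];  Q = [1, 3, 4, 5, 6] / [2] / [7]
  Insert 9 (step 8): P = [1, 2, 4, 5, 8, 9] / [6] / [7];  Q = [1, 3, 4, 5, 6, 8] / [2] / [7]
  Insert 3 (step 9): P = [1, 2, 3, 5, 8, 9] / [4] / [6] / [7];  Q = [1, 3, 4, 5, 6, 8] / [2] / [7] / [9]
Final shape: (6, 1, 1, 1).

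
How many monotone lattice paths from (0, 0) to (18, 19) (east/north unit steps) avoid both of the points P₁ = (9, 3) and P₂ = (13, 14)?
Number of paths = 12244161400

Inclusion–exclusion. Total paths: C(37, 18) = 17672631900. Through P₁: C(12, 9)·C(25, 9) = 449454500. Through P₂: C(27, 13)·C(10, 5) = 5054691600. Since P₁ is strictly southwest of P₂, a monotone path through both must visit P₁ then P₂; paths through both = C(12, 9)·C(15, 4)·C(10, 5) = 75675600. Avoid both = 17672631900 − 449454500 − 5054691600 + 75675600 = 12244161400.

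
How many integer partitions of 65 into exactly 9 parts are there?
p(65, 9 parts) = 88252

Partitions of n into exactly k parts are in bijection with partitions of n − k into at most k parts (subtract 1 from each part). So p(65, exactly 9) = p(56, parts ≤ 9). Computing via the recurrence p(m, j) = p(m, j−1) + p(m−j, j) gives 88252.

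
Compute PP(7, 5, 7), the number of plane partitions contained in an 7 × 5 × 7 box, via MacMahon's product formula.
PP(7, 5, 7) = 13710834632352

Evaluate the triple product over i = 1..7, j = 1..5, k = 1..7. The factors are (2/1) · (3/2) · (4/3) · (5/4) · (6/5) · (7/6) · (8/7) · (3/2) · … (245 factors total). The numerators and denominators telescope so the product is an integer; carrying out the multiplication exactly gives PP(7, 5, 7) = 13710834632352.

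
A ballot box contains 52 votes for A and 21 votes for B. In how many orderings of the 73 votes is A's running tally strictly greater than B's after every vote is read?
Strict-lead orderings = 460643843130588216

Total orderings of the 73 votes with 52 for A: C(73, 52) = 1084741953178481928. By the Bertrand ballot formula (Cycle Lemma / reflection principle), the number of orderings in which A is strictly ahead of B throughout is (p − q)/(p + q) · C(p + q, p) = (52 − 21)/(52 + 21) · 1084741953178481928 = 460643843130588216.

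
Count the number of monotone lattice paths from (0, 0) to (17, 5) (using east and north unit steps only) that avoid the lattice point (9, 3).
Number of paths = 16434

Total paths from (0, 0) to (17, 5): C(22, 17) = 26334. Paths through (9, 3): (paths (0, 0) → (9, 3)) × (paths (9, 3) → (17, 5)) = C(12, 9) · C(10, 8) = 220 · 45 = 9900. Avoidance count = 26334 − 9900 = 16434.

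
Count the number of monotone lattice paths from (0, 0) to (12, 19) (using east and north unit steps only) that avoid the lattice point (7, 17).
Number of paths = 133852341

Total paths from (0, 0) to (12, 19): C(31, 12) = 141120525. Paths through (7, 17): (paths (0, 0) → (7, 17)) × (paths (7, 17) → (12, 19)) = C(24, 7) · C(7, 5) = 346104 · 21 = 7268184. Avoidance count = 141120525 − 7268184 = 133852341.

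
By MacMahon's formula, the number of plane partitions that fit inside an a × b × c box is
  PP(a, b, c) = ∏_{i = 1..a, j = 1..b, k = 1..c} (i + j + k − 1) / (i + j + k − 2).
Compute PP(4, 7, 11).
PP(4, 7, 11) = 418241323113120

Evaluate the triple product over i = 1..4, j = 1..7, k = 1..11. The factors are (2/1) · (3/2) · (4/3) · (5/4) · (6/5) · (7/6) · (8/7) · (9/8) · … (308 factors total). The numerators and denominators telescope so the product is an integer; carrying out the multiplication exactly gives PP(4, 7, 11) = 418241323113120.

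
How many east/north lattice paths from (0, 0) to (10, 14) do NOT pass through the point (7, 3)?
Number of paths = 1917576

Total paths from (0, 0) to (10, 14): C(24, 10) = 1961256. Paths through (7, 3): (paths (0, 0) → (7, 3)) × (paths (7, 3) → (10, 14)) = C(10, 7) · C(14, 3) = 120 · 364 = 43680. Avoidance count = 1961256 − 43680 = 1917576.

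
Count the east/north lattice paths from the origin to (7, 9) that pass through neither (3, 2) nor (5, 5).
Number of paths = 5860

Inclusion–exclusion. Total paths: C(16, 7) = 11440. Through P₁: C(5, 3)·C(11, 4) = 3300. Through P₂: C(10, 5)·C(6, 2) = 3780. Since P₁ is strictly southwest of P₂, a monotone path through both must visit P₁ then P₂; paths through both = C(5, 3)·C(5, 2)·C(6, 2) = 1500. Avoid both = 11440 − 3300 − 3780 + 1500 = 5860.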